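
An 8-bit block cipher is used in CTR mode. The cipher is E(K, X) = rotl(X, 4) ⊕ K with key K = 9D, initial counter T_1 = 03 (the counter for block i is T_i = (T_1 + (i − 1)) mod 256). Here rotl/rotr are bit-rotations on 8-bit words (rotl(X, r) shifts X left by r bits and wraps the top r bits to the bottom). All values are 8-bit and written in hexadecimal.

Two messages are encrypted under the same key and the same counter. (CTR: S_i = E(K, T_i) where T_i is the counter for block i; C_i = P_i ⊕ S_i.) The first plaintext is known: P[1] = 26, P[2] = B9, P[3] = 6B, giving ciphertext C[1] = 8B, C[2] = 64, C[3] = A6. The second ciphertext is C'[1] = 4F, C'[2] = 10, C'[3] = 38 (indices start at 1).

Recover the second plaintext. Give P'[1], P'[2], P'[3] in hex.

In CTR with a reused counter, both messages share the same keystream S_i, so C_i ⊕ C'_i = P_i ⊕ P'_i and thus P'_i = P_i ⊕ C_i ⊕ C'_i.
P'[1]: 26 ⊕ 8B ⊕ 4F = E2.
P'[2]: B9 ⊕ 64 ⊕ 10 = CD.
P'[3]: 6B ⊕ A6 ⊕ 38 = F5.

P'[1] = E2, P'[2] = CD, P'[3] = F5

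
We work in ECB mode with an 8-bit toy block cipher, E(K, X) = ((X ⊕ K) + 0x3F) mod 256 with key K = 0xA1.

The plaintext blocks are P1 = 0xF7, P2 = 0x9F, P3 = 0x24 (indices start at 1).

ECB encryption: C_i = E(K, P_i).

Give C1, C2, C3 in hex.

C1: E(K, 0xF7) = 0x95.
C2: E(K, 0x9F) = 0x7D.
C3: E(K, 0x24) = 0xC4.

C1 = 0x95, C2 = 0x7D, C3 = 0xC4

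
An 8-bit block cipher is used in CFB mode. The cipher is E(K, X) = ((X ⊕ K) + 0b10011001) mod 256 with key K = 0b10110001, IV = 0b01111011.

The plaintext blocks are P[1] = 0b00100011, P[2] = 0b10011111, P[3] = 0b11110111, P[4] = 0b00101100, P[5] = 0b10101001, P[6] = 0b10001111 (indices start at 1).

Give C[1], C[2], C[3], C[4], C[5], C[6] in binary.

CFB encryption: C_i = P_i ⊕ E(K, C_{i−1}), with C_{0} = IV.
C[1]: E(K, 0b01111011) = 0b01100011; 0b00100011 ⊕ 0b01100011 = 0b01000000.
C[2]: E(K, 0b01000000) = 0b10001010; 0b10011111 ⊕ 0b10001010 = 0b00010101.
C[3]: E(K, 0b00010101) = 0b00111101; 0b11110111 ⊕ 0b00111101 = 0b11001010.
C[4]: E(K, 0b11001010) = 0b00010100; 0b00101100 ⊕ 0b00010100 = 0b00111000.
C[5]: E(K, 0b00111000) = 0b00100010; 0b10101001 ⊕ 0b00100010 = 0b10001011.
C[6]: E(K, 0b10001011) = 0b11010011; 0b10001111 ⊕ 0b11010011 = 0b01011100.

C[1] = 0b01000000, C[2] = 0b00010101, C[3] = 0b11001010, C[4] = 0b00111000, C[5] = 0b10001011, C[6] = 0b01011100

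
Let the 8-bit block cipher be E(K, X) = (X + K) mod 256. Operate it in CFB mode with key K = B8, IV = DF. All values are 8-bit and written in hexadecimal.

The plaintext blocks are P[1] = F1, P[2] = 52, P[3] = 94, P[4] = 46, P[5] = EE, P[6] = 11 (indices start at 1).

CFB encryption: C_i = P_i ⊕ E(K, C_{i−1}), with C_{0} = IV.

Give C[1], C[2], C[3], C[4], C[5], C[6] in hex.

C[1]: E(K, DF) = 97; F1 ⊕ 97 = 66.
C[2]: E(K, 66) = 1E; 52 ⊕ 1E = 4C.
C[3]: E(K, 4C) = 04; 94 ⊕ 04 = 90.
C[4]: E(K, 90) = 48; 46 ⊕ 48 = 0E.
C[5]: E(K, 0E) = C6; EE ⊕ C6 = 28.
C[6]: E(K, 28) = E0; 11 ⊕ E0 = F1.

C[1] = 66, C[2] = 4C, C[3] = 90, C[4] = 0E, C[5] = 28, C[6] = F1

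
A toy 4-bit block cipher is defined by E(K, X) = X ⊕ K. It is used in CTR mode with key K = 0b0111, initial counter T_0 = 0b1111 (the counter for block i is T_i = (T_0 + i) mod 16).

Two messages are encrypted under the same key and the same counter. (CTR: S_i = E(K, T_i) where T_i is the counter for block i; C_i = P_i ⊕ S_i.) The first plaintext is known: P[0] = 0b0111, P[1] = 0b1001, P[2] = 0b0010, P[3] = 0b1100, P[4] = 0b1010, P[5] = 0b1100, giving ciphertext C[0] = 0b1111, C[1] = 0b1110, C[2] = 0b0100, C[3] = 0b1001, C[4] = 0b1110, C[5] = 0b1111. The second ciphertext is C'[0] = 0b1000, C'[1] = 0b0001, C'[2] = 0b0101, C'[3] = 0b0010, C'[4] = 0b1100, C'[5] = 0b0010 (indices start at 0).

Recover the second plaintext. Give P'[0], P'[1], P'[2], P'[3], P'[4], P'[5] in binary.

P'[0] = 0b0000, P'[1] = 0b0110, P'[2] = 0b0011, P'[3] = 0b0111, P'[4] = 0b1000, P'[5] = 0b0001

In CTR with a reused counter, both messages share the same keystream S_i, so C_i ⊕ C'_i = P_i ⊕ P'_i and thus P'_i = P_i ⊕ C_i ⊕ C'_i.
P'[0]: 0b0111 ⊕ 0b1111 ⊕ 0b1000 = 0b0000.
P'[1]: 0b1001 ⊕ 0b1110 ⊕ 0b0001 = 0b0110.
P'[2]: 0b0010 ⊕ 0b0100 ⊕ 0b0101 = 0b0011.
P'[3]: 0b1100 ⊕ 0b1001 ⊕ 0b0010 = 0b0111.
P'[4]: 0b1010 ⊕ 0b1110 ⊕ 0b1100 = 0b1000.
P'[5]: 0b1100 ⊕ 0b1111 ⊕ 0b0010 = 0b0001.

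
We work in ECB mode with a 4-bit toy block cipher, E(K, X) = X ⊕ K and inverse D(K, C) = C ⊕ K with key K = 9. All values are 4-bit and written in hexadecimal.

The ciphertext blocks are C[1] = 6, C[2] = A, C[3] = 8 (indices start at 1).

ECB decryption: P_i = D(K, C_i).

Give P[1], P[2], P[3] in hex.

P[1]: D(K, 6) = F.
P[2]: D(K, A) = 3.
P[3]: D(K, 8) = 1.

P[1] = F, P[2] = 3, P[3] = 1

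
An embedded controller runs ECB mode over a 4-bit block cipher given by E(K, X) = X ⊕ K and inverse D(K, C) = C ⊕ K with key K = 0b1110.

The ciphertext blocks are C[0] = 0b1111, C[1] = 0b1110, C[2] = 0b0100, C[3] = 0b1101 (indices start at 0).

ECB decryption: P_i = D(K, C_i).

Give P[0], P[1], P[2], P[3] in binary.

P[0]: D(K, 0b1111) = 0b0001.
P[1]: D(K, 0b1110) = 0b0000.
P[2]: D(K, 0b0100) = 0b1010.
P[3]: D(K, 0b1101) = 0b0011.

P[0] = 0b0001, P[1] = 0b0000, P[2] = 0b1010, P[3] = 0b0011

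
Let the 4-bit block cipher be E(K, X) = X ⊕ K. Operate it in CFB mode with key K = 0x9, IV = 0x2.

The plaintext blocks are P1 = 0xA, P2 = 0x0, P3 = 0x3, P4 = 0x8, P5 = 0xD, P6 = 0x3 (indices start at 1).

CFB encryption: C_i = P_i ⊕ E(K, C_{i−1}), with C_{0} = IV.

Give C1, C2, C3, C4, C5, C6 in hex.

C1 = 0x1, C2 = 0x8, C3 = 0x2, C4 = 0x3, C5 = 0x7, C6 = 0xD

C1: E(K, 0x2) = 0xB; 0xA ⊕ 0xB = 0x1.
C2: E(K, 0x1) = 0x8; 0x0 ⊕ 0x8 = 0x8.
C3: E(K, 0x8) = 0x1; 0x3 ⊕ 0x1 = 0x2.
C4: E(K, 0x2) = 0xB; 0x8 ⊕ 0xB = 0x3.
C5: E(K, 0x3) = 0xA; 0xD ⊕ 0xA = 0x7.
C6: E(K, 0x7) = 0xE; 0x3 ⊕ 0xE = 0xD.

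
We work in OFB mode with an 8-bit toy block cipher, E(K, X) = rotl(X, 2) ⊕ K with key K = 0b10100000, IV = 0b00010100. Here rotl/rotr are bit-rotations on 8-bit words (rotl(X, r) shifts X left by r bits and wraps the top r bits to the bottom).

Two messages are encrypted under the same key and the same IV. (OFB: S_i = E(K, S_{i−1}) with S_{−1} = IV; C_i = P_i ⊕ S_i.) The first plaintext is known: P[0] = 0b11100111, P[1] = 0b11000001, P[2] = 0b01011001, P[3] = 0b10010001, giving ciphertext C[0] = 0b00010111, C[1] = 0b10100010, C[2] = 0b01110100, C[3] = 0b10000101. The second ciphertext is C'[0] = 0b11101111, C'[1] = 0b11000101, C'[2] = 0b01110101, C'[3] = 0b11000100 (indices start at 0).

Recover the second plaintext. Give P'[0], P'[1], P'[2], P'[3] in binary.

P'[0] = 0b00011111, P'[1] = 0b10100110, P'[2] = 0b01011000, P'[3] = 0b11010000

In OFB with a reused IV, both messages share the same keystream S_i, so C_i ⊕ C'_i = P_i ⊕ P'_i and thus P'_i = P_i ⊕ C_i ⊕ C'_i.
P'[0]: 0b11100111 ⊕ 0b00010111 ⊕ 0b11101111 = 0b00011111.
P'[1]: 0b11000001 ⊕ 0b10100010 ⊕ 0b11000101 = 0b10100110.
P'[2]: 0b01011001 ⊕ 0b01110100 ⊕ 0b01110101 = 0b01011000.
P'[3]: 0b10010001 ⊕ 0b10000101 ⊕ 0b11000100 = 0b11010000.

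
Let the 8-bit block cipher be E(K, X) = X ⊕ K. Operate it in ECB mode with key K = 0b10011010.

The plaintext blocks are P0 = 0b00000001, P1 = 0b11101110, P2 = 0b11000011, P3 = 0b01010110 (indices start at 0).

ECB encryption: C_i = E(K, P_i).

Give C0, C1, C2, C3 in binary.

C0 = 0b10011011, C1 = 0b01110100, C2 = 0b01011001, C3 = 0b11001100

C0: E(K, 0b00000001) = 0b10011011.
C1: E(K, 0b11101110) = 0b01110100.
C2: E(K, 0b11000011) = 0b01011001.
C3: E(K, 0b01010110) = 0b11001100.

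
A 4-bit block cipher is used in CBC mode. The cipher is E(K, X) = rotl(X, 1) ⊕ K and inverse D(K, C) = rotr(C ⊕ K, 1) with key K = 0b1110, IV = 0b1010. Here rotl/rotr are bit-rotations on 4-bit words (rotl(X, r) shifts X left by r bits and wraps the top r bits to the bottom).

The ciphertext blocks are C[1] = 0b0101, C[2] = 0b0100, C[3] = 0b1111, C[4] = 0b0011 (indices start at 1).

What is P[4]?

CBC decryption: P_i = D(K, C_i) ⊕ C_{i−1}, with C_{0} = IV.
P[4]: D(K, 0b0011) = 0b1110; 0b1110 ⊕ 0b1111 = 0b0001.

P[4] = 0b0001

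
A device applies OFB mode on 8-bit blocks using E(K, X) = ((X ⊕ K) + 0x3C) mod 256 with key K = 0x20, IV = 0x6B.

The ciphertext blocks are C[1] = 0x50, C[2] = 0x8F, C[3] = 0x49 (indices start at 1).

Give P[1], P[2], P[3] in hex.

OFB decryption: S_i = E(K, S_{i−1}) with S_{0} = IV; P_i = C_i ⊕ S_i.
P[1]: S = E(K, 0x6B) = 0x87; 0x50 ⊕ 0x87 = 0xD7.
P[2]: S = E(K, 0x87) = 0xE3; 0x8F ⊕ 0xE3 = 0x6C.
P[3]: S = E(K, 0xE3) = 0xFF; 0x49 ⊕ 0xFF = 0xB6.

P[1] = 0xD7, P[2] = 0x6C, P[3] = 0xB6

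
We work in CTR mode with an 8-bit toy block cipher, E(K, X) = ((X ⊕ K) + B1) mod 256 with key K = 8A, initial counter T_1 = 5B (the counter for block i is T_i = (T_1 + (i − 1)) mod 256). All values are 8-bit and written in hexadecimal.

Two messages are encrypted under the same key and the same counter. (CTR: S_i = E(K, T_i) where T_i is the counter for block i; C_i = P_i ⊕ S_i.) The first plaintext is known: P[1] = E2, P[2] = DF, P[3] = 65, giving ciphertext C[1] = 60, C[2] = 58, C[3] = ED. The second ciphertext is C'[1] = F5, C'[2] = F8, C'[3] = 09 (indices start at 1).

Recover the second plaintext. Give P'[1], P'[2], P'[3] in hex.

P'[1] = 77, P'[2] = 7F, P'[3] = 81

In CTR with a reused counter, both messages share the same keystream S_i, so C_i ⊕ C'_i = P_i ⊕ P'_i and thus P'_i = P_i ⊕ C_i ⊕ C'_i.
P'[1]: E2 ⊕ 60 ⊕ F5 = 77.
P'[2]: DF ⊕ 58 ⊕ F8 = 7F.
P'[3]: 65 ⊕ ED ⊕ 09 = 81.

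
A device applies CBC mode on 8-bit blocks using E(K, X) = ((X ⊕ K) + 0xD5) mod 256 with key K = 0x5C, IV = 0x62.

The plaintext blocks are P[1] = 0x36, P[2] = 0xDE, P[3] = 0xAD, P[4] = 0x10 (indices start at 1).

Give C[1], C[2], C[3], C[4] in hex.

CBC encryption: C_i = E(K, P_i ⊕ C_{i−1}), with C_{0} = IV.
C[1]: P[1] ⊕ 0x62 = 0x54; E(K, 0x54) = 0xDD.
C[2]: P[2] ⊕ 0xDD = 0x03; E(K, 0x03) = 0x34.
C[3]: P[3] ⊕ 0x34 = 0x99; E(K, 0x99) = 0x9A.
C[4]: P[4] ⊕ 0x9A = 0x8A; E(K, 0x8A) = 0xAB.

C[1] = 0xDD, C[2] = 0x34, C[3] = 0x9A, C[4] = 0xAB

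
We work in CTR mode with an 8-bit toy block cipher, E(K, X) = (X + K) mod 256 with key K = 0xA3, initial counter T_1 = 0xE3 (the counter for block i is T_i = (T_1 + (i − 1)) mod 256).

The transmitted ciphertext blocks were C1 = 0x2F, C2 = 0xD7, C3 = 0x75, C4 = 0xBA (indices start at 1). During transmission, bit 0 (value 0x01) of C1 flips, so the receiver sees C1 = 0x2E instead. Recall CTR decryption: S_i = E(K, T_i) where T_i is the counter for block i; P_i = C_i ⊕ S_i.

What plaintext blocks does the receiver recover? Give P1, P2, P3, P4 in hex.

Only C1 changed, to 0x2E. In CTR, a change in C_i flips the same bit in P_i only; the keystream is unaffected. Decrypting the received ciphertext:
P1: T = 0xE3, S = E(K, T) = 0x86; 0x2E ⊕ 0x86 = 0xA8.
P2: T = 0xE4, S = E(K, T) = 0x87; 0xD7 ⊕ 0x87 = 0x50.
P3: T = 0xE5, S = E(K, T) = 0x88; 0x75 ⊕ 0x88 = 0xFD.
P4: T = 0xE6, S = E(K, T) = 0x89; 0xBA ⊕ 0x89 = 0x33.
Blocks that differ from the original plaintext: P1.

P1 = 0xA8, P2 = 0x50, P3 = 0xFD, P4 = 0x33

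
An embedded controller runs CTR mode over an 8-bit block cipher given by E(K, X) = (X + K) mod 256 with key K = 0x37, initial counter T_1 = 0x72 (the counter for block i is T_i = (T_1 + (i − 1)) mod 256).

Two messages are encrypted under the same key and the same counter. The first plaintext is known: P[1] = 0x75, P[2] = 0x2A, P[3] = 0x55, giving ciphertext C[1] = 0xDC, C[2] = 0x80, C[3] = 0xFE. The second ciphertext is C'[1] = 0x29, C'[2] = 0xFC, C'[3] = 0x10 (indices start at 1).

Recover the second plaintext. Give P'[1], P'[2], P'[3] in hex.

P'[1] = 0x80, P'[2] = 0x56, P'[3] = 0xBB

In CTR with a reused counter, both messages share the same keystream S_i, so C_i ⊕ C'_i = P_i ⊕ P'_i and thus P'_i = P_i ⊕ C_i ⊕ C'_i.
P'[1]: 0x75 ⊕ 0xDC ⊕ 0x29 = 0x80.
P'[2]: 0x2A ⊕ 0x80 ⊕ 0xFC = 0x56.
P'[3]: 0x55 ⊕ 0xFE ⊕ 0x10 = 0xBB.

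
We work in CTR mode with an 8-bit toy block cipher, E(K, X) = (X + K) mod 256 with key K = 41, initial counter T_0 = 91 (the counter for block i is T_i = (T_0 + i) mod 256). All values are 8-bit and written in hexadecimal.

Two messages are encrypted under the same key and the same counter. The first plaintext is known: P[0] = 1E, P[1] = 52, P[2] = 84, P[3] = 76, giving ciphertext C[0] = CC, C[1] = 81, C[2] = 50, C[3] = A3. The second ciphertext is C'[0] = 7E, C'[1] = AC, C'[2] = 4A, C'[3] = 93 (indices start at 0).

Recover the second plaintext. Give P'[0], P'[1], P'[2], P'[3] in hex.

In CTR with a reused counter, both messages share the same keystream S_i, so C_i ⊕ C'_i = P_i ⊕ P'_i and thus P'_i = P_i ⊕ C_i ⊕ C'_i.
P'[0]: 1E ⊕ CC ⊕ 7E = AC.
P'[1]: 52 ⊕ 81 ⊕ AC = 7F.
P'[2]: 84 ⊕ 50 ⊕ 4A = 9E.
P'[3]: 76 ⊕ A3 ⊕ 93 = 46.

P'[0] = AC, P'[1] = 7F, P'[2] = 9E, P'[3] = 46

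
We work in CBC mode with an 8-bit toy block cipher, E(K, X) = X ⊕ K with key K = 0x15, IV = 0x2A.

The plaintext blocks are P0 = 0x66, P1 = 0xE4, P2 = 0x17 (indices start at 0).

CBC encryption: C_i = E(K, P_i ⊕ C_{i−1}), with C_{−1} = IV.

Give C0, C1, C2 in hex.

C0: P0 ⊕ 0x2A = 0x4C; E(K, 0x4C) = 0x59.
C1: P1 ⊕ 0x59 = 0xBD; E(K, 0xBD) = 0xA8.
C2: P2 ⊕ 0xA8 = 0xBF; E(K, 0xBF) = 0xAA.

C0 = 0x59, C1 = 0xA8, C2 = 0xAA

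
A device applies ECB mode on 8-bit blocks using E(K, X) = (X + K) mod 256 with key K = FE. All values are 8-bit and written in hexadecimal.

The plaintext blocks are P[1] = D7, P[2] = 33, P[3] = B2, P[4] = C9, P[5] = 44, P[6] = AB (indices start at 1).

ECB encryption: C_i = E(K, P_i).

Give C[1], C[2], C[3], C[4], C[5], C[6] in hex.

C[1] = D5, C[2] = 31, C[3] = B0, C[4] = C7, C[5] = 42, C[6] = A9

C[1]: E(K, D7) = D5.
C[2]: E(K, 33) = 31.
C[3]: E(K, B2) = B0.
C[4]: E(K, C9) = C7.
C[5]: E(K, 44) = 42.
C[6]: E(K, AB) = A9.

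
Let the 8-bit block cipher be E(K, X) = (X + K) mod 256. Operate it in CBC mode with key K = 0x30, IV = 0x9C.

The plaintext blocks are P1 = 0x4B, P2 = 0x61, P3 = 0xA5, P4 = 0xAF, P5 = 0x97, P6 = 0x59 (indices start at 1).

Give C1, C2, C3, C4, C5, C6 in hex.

CBC encryption: C_i = E(K, P_i ⊕ C_{i−1}), with C_{0} = IV.
C1: P1 ⊕ 0x9C = 0xD7; E(K, 0xD7) = 0x07.
C2: P2 ⊕ 0x07 = 0x66; E(K, 0x66) = 0x96.
C3: P3 ⊕ 0x96 = 0x33; E(K, 0x33) = 0x63.
C4: P4 ⊕ 0x63 = 0xCC; E(K, 0xCC) = 0xFC.
C5: P5 ⊕ 0xFC = 0x6B; E(K, 0x6B) = 0x9B.
C6: P6 ⊕ 0x9B = 0xC2; E(K, 0xC2) = 0xF2.

C1 = 0x07, C2 = 0x96, C3 = 0x63, C4 = 0xFC, C5 = 0x9B, C6 = 0xF2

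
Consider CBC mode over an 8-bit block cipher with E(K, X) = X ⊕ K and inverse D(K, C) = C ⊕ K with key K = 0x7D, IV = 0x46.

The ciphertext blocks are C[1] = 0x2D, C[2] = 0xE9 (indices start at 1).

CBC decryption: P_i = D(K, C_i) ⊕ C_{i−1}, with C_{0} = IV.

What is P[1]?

P[1] = 0x16

P[1]: D(K, 0x2D) = 0x50; 0x50 ⊕ 0x46 = 0x16.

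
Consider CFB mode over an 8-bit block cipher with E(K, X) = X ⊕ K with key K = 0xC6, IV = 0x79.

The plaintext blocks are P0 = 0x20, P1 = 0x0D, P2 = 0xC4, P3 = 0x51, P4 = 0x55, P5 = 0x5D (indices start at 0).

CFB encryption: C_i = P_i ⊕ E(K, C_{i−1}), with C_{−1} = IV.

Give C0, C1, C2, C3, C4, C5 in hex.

C0: E(K, 0x79) = 0xBF; 0x20 ⊕ 0xBF = 0x9F.
C1: E(K, 0x9F) = 0x59; 0x0D ⊕ 0x59 = 0x54.
C2: E(K, 0x54) = 0x92; 0xC4 ⊕ 0x92 = 0x56.
C3: E(K, 0x56) = 0x90; 0x51 ⊕ 0x90 = 0xC1.
C4: E(K, 0xC1) = 0x07; 0x55 ⊕ 0x07 = 0x52.
C5: E(K, 0x52) = 0x94; 0x5D ⊕ 0x94 = 0xC9.

C0 = 0x9F, C1 = 0x54, C2 = 0x56, C3 = 0xC1, C4 = 0x52, C5 = 0xC9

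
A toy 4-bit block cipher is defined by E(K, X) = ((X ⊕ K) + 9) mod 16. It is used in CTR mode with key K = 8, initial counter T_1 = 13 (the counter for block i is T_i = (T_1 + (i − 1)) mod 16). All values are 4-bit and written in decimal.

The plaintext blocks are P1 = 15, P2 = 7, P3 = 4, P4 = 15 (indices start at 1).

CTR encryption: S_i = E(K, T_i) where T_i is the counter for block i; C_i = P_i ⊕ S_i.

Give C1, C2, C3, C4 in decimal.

C1: T = 13, S = E(K, T) = 14; 15 ⊕ 14 = 1.
C2: T = 14, S = E(K, T) = 15; 7 ⊕ 15 = 8.
C3: T = 15, S = E(K, T) = 0; 4 ⊕ 0 = 4.
C4: T = 0, S = E(K, T) = 1; 15 ⊕ 1 = 14.

C1 = 1, C2 = 8, C3 = 4, C4 = 14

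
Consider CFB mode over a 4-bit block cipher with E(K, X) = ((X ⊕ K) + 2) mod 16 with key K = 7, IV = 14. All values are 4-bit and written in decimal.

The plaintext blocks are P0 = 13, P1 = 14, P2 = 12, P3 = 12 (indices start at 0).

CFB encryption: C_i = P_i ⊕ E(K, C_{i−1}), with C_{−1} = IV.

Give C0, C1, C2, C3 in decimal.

C0 = 6, C1 = 13, C2 = 0, C3 = 5

C0: E(K, 14) = 11; 13 ⊕ 11 = 6.
C1: E(K, 6) = 3; 14 ⊕ 3 = 13.
C2: E(K, 13) = 12; 12 ⊕ 12 = 0.
C3: E(K, 0) = 9; 12 ⊕ 9 = 5.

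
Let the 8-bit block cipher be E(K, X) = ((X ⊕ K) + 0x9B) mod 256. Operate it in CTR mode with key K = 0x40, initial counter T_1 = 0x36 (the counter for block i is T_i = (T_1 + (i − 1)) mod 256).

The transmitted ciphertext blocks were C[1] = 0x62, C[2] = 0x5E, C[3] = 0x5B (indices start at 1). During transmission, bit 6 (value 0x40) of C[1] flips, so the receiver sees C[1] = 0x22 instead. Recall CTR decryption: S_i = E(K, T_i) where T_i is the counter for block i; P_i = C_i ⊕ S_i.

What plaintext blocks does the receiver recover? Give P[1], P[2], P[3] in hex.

P[1] = 0x33, P[2] = 0x4C, P[3] = 0x48

Only C[1] changed, to 0x22. In CTR, a change in C_i flips the same bit in P_i only; the keystream is unaffected. Decrypting the received ciphertext:
P[1]: T = 0x36, S = E(K, T) = 0x11; 0x22 ⊕ 0x11 = 0x33.
P[2]: T = 0x37, S = E(K, T) = 0x12; 0x5E ⊕ 0x12 = 0x4C.
P[3]: T = 0x38, S = E(K, T) = 0x13; 0x5B ⊕ 0x13 = 0x48.
Blocks that differ from the original plaintext: P[1].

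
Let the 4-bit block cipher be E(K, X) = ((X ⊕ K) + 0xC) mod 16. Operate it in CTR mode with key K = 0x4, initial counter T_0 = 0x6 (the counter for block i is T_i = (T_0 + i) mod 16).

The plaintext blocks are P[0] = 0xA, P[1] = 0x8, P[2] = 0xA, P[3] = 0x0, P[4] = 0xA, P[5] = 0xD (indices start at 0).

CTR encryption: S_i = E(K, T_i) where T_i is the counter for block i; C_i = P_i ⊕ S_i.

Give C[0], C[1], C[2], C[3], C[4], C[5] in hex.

C[0] = 0x4, C[1] = 0x7, C[2] = 0x2, C[3] = 0x9, C[4] = 0x0, C[5] = 0x6

C[0]: T = 0x6, S = E(K, T) = 0xE; 0xA ⊕ 0xE = 0x4.
C[1]: T = 0x7, S = E(K, T) = 0xF; 0x8 ⊕ 0xF = 0x7.
C[2]: T = 0x8, S = E(K, T) = 0x8; 0xA ⊕ 0x8 = 0x2.
C[3]: T = 0x9, S = E(K, T) = 0x9; 0x0 ⊕ 0x9 = 0x9.
C[4]: T = 0xA, S = E(K, T) = 0xA; 0xA ⊕ 0xA = 0x0.
C[5]: T = 0xB, S = E(K, T) = 0xB; 0xD ⊕ 0xB = 0x6.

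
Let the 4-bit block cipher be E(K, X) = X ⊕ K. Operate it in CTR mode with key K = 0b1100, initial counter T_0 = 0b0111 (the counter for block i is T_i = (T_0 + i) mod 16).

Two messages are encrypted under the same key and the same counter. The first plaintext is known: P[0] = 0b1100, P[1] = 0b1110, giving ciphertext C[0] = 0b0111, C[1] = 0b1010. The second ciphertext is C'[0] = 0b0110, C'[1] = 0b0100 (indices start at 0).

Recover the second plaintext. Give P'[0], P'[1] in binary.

P'[0] = 0b1101, P'[1] = 0b0000

In CTR with a reused counter, both messages share the same keystream S_i, so C_i ⊕ C'_i = P_i ⊕ P'_i and thus P'_i = P_i ⊕ C_i ⊕ C'_i.
P'[0]: 0b1100 ⊕ 0b0111 ⊕ 0b0110 = 0b1101.
P'[1]: 0b1110 ⊕ 0b1010 ⊕ 0b0100 = 0b0000.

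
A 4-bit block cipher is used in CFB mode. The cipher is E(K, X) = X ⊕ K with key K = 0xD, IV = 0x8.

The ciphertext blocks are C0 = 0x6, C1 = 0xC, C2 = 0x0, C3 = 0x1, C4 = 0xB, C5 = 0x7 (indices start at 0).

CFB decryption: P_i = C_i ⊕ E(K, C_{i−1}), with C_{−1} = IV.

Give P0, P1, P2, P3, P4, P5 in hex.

P0: E(K, 0x8) = 0x5; 0x6 ⊕ 0x5 = 0x3.
P1: E(K, 0x6) = 0xB; 0xC ⊕ 0xB = 0x7.
P2: E(K, 0xC) = 0x1; 0x0 ⊕ 0x1 = 0x1.
P3: E(K, 0x0) = 0xD; 0x1 ⊕ 0xD = 0xC.
P4: E(K, 0x1) = 0xC; 0xB ⊕ 0xC = 0x7.
P5: E(K, 0xB) = 0x6; 0x7 ⊕ 0x6 = 0x1.

P0 = 0x3, P1 = 0x7, P2 = 0x1, P3 = 0xC, P4 = 0x7, P5 = 0x1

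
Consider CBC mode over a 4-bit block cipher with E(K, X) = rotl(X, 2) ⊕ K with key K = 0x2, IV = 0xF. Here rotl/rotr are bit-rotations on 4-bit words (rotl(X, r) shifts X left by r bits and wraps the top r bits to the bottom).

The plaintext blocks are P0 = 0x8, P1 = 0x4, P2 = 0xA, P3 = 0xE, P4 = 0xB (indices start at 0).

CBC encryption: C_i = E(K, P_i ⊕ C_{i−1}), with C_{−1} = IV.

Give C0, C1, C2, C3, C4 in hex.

C0: P0 ⊕ 0xF = 0x7; E(K, 0x7) = 0xF.
C1: P1 ⊕ 0xF = 0xB; E(K, 0xB) = 0xC.
C2: P2 ⊕ 0xC = 0x6; E(K, 0x6) = 0xB.
C3: P3 ⊕ 0xB = 0x5; E(K, 0x5) = 0x7.
C4: P4 ⊕ 0x7 = 0xC; E(K, 0xC) = 0x1.

C0 = 0xF, C1 = 0xC, C2 = 0xB, C3 = 0x7, C4 = 0x1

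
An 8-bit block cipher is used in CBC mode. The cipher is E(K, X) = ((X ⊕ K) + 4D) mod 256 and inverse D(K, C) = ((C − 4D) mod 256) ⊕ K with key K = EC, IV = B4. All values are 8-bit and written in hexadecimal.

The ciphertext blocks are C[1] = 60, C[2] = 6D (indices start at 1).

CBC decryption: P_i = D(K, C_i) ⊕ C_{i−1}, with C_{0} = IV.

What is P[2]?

P[2]: D(K, 6D) = CC; CC ⊕ 60 = AC.

P[2] = AC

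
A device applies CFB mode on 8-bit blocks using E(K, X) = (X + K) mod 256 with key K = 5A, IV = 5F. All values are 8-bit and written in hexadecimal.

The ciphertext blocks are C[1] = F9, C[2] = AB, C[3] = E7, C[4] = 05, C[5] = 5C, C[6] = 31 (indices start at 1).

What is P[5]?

P[5] = 03

CFB decryption: P_i = C_i ⊕ E(K, C_{i−1}), with C_{0} = IV.
P[5]: E(K, 05) = 5F; 5C ⊕ 5F = 03.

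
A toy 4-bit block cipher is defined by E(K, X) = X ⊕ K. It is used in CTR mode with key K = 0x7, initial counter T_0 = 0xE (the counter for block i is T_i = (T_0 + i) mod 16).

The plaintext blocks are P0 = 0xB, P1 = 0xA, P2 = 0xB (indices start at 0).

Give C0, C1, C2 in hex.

CTR encryption: S_i = E(K, T_i) where T_i is the counter for block i; C_i = P_i ⊕ S_i.
C0: T = 0xE, S = E(K, T) = 0x9; 0xB ⊕ 0x9 = 0x2.
C1: T = 0xF, S = E(K, T) = 0x8; 0xA ⊕ 0x8 = 0x2.
C2: T = 0x0, S = E(K, T) = 0x7; 0xB ⊕ 0x7 = 0xC.

C0 = 0x2, C1 = 0x2, C2 = 0xC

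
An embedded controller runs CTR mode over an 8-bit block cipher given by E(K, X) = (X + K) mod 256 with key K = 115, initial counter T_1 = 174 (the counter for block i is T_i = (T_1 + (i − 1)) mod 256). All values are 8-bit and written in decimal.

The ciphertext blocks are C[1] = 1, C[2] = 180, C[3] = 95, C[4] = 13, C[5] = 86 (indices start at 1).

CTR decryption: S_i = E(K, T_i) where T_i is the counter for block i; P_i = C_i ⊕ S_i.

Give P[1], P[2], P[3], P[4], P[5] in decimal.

P[1]: T = 174, S = E(K, T) = 33; 1 ⊕ 33 = 32.
P[2]: T = 175, S = E(K, T) = 34; 180 ⊕ 34 = 150.
P[3]: T = 176, S = E(K, T) = 35; 95 ⊕ 35 = 124.
P[4]: T = 177, S = E(K, T) = 36; 13 ⊕ 36 = 41.
P[5]: T = 178, S = E(K, T) = 37; 86 ⊕ 37 = 115.

P[1] = 32, P[2] = 150, P[3] = 124, P[4] = 41, P[5] = 115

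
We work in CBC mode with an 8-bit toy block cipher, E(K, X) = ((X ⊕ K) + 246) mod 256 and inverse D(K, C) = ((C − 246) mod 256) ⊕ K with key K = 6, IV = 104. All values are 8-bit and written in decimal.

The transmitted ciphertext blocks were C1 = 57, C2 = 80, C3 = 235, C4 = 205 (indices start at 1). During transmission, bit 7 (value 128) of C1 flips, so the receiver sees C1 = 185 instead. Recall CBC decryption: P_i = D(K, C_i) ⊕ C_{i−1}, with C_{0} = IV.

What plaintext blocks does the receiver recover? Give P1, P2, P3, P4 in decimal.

Only C1 changed, to 185. In CBC, a change in C_i garbles P_i and flips the same bit in P_{i+1}. Decrypting the received ciphertext:
P1: D(K, 185) = 197; 197 ⊕ 104 = 173.
P2: D(K, 80) = 92; 92 ⊕ 185 = 229.
P3: D(K, 235) = 243; 243 ⊕ 80 = 163.
P4: D(K, 205) = 209; 209 ⊕ 235 = 58.
Blocks that differ from the original plaintext: P1, P2.

P1 = 173, P2 = 229, P3 = 163, P4 = 58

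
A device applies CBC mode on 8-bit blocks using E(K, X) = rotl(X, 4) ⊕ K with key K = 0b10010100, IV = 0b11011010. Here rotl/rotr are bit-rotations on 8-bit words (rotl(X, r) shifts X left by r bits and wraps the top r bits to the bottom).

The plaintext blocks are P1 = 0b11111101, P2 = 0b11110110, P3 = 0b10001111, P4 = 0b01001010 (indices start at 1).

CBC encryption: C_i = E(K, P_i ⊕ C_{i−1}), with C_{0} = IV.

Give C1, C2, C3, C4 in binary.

C1: P1 ⊕ 0b11011010 = 0b00100111; E(K, 0b00100111) = 0b11100110.
C2: P2 ⊕ 0b11100110 = 0b00010000; E(K, 0b00010000) = 0b10010101.
C3: P3 ⊕ 0b10010101 = 0b00011010; E(K, 0b00011010) = 0b00110101.
C4: P4 ⊕ 0b00110101 = 0b01111111; E(K, 0b01111111) = 0b01100011.

C1 = 0b11100110, C2 = 0b10010101, C3 = 0b00110101, C4 = 0b01100011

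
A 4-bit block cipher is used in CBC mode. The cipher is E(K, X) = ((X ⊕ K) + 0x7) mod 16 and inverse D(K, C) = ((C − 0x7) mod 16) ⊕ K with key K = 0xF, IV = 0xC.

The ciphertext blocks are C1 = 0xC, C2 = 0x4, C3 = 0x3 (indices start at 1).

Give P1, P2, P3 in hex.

CBC decryption: P_i = D(K, C_i) ⊕ C_{i−1}, with C_{0} = IV.
P1: D(K, 0xC) = 0xA; 0xA ⊕ 0xC = 0x6.
P2: D(K, 0x4) = 0x2; 0x2 ⊕ 0xC = 0xE.
P3: D(K, 0x3) = 0x3; 0x3 ⊕ 0x4 = 0x7.

P1 = 0x6, P2 = 0xE, P3 = 0x7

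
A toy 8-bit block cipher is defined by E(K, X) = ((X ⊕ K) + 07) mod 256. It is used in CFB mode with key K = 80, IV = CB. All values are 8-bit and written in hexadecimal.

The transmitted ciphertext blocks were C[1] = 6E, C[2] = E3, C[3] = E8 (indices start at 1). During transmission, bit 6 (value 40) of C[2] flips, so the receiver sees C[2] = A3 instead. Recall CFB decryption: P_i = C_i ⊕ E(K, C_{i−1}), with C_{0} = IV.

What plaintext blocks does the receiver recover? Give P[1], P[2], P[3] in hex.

P[1] = 3C, P[2] = 56, P[3] = C2

Only C[2] changed, to A3. In CFB, a change in C_i flips the same bit in P_i and garbles P_{i+1}. Decrypting the received ciphertext:
P[1]: E(K, CB) = 52; 6E ⊕ 52 = 3C.
P[2]: E(K, 6E) = F5; A3 ⊕ F5 = 56.
P[3]: E(K, A3) = 2A; E8 ⊕ 2A = C2.
Blocks that differ from the original plaintext: P[2], P[3].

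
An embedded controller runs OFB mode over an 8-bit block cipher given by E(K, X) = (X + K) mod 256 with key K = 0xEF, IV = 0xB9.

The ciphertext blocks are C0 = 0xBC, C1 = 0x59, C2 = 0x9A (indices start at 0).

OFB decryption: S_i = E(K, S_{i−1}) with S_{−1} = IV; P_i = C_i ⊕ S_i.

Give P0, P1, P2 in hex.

P0: S = E(K, 0xB9) = 0xA8; 0xBC ⊕ 0xA8 = 0x14.
P1: S = E(K, 0xA8) = 0x97; 0x59 ⊕ 0x97 = 0xCE.
P2: S = E(K, 0x97) = 0x86; 0x9A ⊕ 0x86 = 0x1C.

P0 = 0x14, P1 = 0xCE, P2 = 0x1C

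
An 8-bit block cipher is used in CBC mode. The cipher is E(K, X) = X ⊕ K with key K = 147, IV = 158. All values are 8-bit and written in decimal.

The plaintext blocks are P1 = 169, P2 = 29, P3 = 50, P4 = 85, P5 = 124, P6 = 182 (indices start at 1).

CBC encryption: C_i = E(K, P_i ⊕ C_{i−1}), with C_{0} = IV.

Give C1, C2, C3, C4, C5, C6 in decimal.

C1 = 164, C2 = 42, C3 = 139, C4 = 77, C5 = 162, C6 = 135

C1: P1 ⊕ 158 = 55; E(K, 55) = 164.
C2: P2 ⊕ 164 = 185; E(K, 185) = 42.
C3: P3 ⊕ 42 = 24; E(K, 24) = 139.
C4: P4 ⊕ 139 = 222; E(K, 222) = 77.
C5: P5 ⊕ 77 = 49; E(K, 49) = 162.
C6: P6 ⊕ 162 = 20; E(K, 20) = 135.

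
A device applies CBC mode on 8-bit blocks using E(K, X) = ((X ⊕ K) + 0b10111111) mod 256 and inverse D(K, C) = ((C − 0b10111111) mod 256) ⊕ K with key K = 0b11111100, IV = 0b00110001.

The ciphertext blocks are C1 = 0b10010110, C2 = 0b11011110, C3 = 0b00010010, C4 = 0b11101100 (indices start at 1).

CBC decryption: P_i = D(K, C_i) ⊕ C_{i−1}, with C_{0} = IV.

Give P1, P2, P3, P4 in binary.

P1 = 0b00011010, P2 = 0b01110101, P3 = 0b01110001, P4 = 0b11000011

P1: D(K, 0b10010110) = 0b00101011; 0b00101011 ⊕ 0b00110001 = 0b00011010.
P2: D(K, 0b11011110) = 0b11100011; 0b11100011 ⊕ 0b10010110 = 0b01110101.
P3: D(K, 0b00010010) = 0b10101111; 0b10101111 ⊕ 0b11011110 = 0b01110001.
P4: D(K, 0b11101100) = 0b11010001; 0b11010001 ⊕ 0b00010010 = 0b11000011.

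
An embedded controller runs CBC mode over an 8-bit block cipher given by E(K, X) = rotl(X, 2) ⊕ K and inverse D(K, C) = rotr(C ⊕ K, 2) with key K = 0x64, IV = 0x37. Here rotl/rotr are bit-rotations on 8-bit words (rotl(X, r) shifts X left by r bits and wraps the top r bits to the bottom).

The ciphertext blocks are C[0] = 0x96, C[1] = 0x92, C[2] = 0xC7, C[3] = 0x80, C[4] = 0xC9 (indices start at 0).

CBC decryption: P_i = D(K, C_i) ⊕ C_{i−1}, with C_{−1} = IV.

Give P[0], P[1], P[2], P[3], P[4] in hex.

P[0] = 0x8B, P[1] = 0x2B, P[2] = 0x7A, P[3] = 0xFE, P[4] = 0xEB

P[0]: D(K, 0x96) = 0xBC; 0xBC ⊕ 0x37 = 0x8B.
P[1]: D(K, 0x92) = 0xBD; 0xBD ⊕ 0x96 = 0x2B.
P[2]: D(K, 0xC7) = 0xE8; 0xE8 ⊕ 0x92 = 0x7A.
P[3]: D(K, 0x80) = 0x39; 0x39 ⊕ 0xC7 = 0xFE.
P[4]: D(K, 0xC9) = 0x6B; 0x6B ⊕ 0x80 = 0xEB.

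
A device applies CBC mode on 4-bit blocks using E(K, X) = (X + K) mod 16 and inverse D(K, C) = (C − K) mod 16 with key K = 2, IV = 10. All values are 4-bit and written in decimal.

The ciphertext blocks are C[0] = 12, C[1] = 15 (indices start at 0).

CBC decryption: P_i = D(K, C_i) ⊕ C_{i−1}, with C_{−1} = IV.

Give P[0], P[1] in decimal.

P[0]: D(K, 12) = 10; 10 ⊕ 10 = 0.
P[1]: D(K, 15) = 13; 13 ⊕ 12 = 1.

P[0] = 0, P[1] = 1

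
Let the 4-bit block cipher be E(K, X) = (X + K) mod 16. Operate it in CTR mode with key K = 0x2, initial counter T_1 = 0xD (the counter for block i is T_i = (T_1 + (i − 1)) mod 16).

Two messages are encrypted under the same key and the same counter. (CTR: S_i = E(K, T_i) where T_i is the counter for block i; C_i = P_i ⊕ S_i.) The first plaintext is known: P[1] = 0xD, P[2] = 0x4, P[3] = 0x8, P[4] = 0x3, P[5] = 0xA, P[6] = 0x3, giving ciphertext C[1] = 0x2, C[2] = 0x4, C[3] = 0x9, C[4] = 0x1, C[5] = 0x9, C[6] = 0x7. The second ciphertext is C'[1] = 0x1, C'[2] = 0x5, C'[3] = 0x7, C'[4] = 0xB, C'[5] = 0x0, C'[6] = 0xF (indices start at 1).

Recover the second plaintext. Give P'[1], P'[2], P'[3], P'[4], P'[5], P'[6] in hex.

P'[1] = 0xE, P'[2] = 0x5, P'[3] = 0x6, P'[4] = 0x9, P'[5] = 0x3, P'[6] = 0xB

In CTR with a reused counter, both messages share the same keystream S_i, so C_i ⊕ C'_i = P_i ⊕ P'_i and thus P'_i = P_i ⊕ C_i ⊕ C'_i.
P'[1]: 0xD ⊕ 0x2 ⊕ 0x1 = 0xE.
P'[2]: 0x4 ⊕ 0x4 ⊕ 0x5 = 0x5.
P'[3]: 0x8 ⊕ 0x9 ⊕ 0x7 = 0x6.
P'[4]: 0x3 ⊕ 0x1 ⊕ 0xB = 0x9.
P'[5]: 0xA ⊕ 0x9 ⊕ 0x0 = 0x3.
P'[6]: 0x3 ⊕ 0x7 ⊕ 0xF = 0xB.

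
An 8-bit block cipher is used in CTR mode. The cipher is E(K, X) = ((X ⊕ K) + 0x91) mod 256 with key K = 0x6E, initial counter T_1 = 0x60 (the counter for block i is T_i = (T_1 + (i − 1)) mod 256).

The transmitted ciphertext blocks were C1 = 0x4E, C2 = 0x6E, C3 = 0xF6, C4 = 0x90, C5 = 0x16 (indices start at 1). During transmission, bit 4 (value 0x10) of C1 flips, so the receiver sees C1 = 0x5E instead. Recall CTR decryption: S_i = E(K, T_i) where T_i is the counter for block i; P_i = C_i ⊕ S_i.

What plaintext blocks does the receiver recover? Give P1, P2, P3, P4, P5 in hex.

Only C1 changed, to 0x5E. In CTR, a change in C_i flips the same bit in P_i only; the keystream is unaffected. Decrypting the received ciphertext:
P1: T = 0x60, S = E(K, T) = 0x9F; 0x5E ⊕ 0x9F = 0xC1.
P2: T = 0x61, S = E(K, T) = 0xA0; 0x6E ⊕ 0xA0 = 0xCE.
P3: T = 0x62, S = E(K, T) = 0x9D; 0xF6 ⊕ 0x9D = 0x6B.
P4: T = 0x63, S = E(K, T) = 0x9E; 0x90 ⊕ 0x9E = 0x0E.
P5: T = 0x64, S = E(K, T) = 0x9B; 0x16 ⊕ 0x9B = 0x8D.
Blocks that differ from the original plaintext: P1.

P1 = 0xC1, P2 = 0xCE, P3 = 0x6B, P4 = 0x0E, P5 = 0x8D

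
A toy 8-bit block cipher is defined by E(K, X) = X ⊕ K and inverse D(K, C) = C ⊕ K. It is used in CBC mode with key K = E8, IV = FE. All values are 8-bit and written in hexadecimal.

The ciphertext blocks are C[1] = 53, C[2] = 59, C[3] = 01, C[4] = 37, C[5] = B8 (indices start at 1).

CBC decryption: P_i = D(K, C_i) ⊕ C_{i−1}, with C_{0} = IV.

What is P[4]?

P[4]: D(K, 37) = DF; DF ⊕ 01 = DE.

P[4] = DE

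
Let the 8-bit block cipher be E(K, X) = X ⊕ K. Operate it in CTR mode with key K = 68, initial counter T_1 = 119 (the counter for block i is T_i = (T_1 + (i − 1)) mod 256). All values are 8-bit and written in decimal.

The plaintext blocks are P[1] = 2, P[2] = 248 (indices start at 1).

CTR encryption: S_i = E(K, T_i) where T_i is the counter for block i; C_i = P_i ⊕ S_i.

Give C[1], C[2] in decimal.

C[1]: T = 119, S = E(K, T) = 51; 2 ⊕ 51 = 49.
C[2]: T = 120, S = E(K, T) = 60; 248 ⊕ 60 = 196.

C[1] = 49, C[2] = 196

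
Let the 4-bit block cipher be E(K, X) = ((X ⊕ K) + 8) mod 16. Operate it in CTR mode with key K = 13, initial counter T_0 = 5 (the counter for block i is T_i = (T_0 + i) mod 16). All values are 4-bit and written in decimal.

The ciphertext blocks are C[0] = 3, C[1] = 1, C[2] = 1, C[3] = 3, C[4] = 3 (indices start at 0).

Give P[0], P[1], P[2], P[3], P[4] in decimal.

P[0] = 3, P[1] = 2, P[2] = 3, P[3] = 14, P[4] = 15

CTR decryption: S_i = E(K, T_i) where T_i is the counter for block i; P_i = C_i ⊕ S_i.
P[0]: T = 5, S = E(K, T) = 0; 3 ⊕ 0 = 3.
P[1]: T = 6, S = E(K, T) = 3; 1 ⊕ 3 = 2.
P[2]: T = 7, S = E(K, T) = 2; 1 ⊕ 2 = 3.
P[3]: T = 8, S = E(K, T) = 13; 3 ⊕ 13 = 14.
P[4]: T = 9, S = E(K, T) = 12; 3 ⊕ 12 = 15.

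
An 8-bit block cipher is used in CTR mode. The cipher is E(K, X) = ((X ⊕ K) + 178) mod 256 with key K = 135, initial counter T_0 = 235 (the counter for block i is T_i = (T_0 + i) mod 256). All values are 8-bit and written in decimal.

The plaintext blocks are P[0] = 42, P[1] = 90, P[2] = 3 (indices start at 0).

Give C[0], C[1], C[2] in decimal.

CTR encryption: S_i = E(K, T_i) where T_i is the counter for block i; C_i = P_i ⊕ S_i.
C[0]: T = 235, S = E(K, T) = 30; 42 ⊕ 30 = 52.
C[1]: T = 236, S = E(K, T) = 29; 90 ⊕ 29 = 71.
C[2]: T = 237, S = E(K, T) = 28; 3 ⊕ 28 = 31.

C[0] = 52, C[1] = 71, C[2] = 31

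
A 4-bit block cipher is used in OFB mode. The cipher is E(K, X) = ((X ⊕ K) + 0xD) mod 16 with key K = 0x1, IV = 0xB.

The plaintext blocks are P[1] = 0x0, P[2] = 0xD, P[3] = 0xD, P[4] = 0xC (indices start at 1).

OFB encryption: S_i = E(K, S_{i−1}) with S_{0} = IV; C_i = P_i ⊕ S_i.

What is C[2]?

C[1]: S = E(K, 0xB) = 0x7; 0x0 ⊕ 0x7 = 0x7.
C[2]: S = E(K, 0x7) = 0x3; 0xD ⊕ 0x3 = 0xE.

C[2] = 0xE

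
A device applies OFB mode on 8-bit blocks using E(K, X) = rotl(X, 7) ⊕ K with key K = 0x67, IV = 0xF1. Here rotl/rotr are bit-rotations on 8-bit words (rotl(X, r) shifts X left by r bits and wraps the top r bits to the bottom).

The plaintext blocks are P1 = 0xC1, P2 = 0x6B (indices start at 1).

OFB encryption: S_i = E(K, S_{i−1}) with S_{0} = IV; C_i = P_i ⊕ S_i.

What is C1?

C1: S = E(K, 0xF1) = 0x9F; 0xC1 ⊕ 0x9F = 0x5E.

C1 = 0x5E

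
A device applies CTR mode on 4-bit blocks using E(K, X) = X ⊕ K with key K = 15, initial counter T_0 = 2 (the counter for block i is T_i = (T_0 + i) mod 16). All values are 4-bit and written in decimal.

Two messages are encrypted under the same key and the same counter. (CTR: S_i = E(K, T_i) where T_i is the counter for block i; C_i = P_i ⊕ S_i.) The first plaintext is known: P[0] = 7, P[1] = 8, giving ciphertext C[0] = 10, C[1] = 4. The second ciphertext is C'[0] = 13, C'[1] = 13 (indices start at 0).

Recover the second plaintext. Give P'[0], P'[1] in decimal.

In CTR with a reused counter, both messages share the same keystream S_i, so C_i ⊕ C'_i = P_i ⊕ P'_i and thus P'_i = P_i ⊕ C_i ⊕ C'_i.
P'[0]: 7 ⊕ 10 ⊕ 13 = 0.
P'[1]: 8 ⊕ 4 ⊕ 13 = 1.

P'[0] = 0, P'[1] = 1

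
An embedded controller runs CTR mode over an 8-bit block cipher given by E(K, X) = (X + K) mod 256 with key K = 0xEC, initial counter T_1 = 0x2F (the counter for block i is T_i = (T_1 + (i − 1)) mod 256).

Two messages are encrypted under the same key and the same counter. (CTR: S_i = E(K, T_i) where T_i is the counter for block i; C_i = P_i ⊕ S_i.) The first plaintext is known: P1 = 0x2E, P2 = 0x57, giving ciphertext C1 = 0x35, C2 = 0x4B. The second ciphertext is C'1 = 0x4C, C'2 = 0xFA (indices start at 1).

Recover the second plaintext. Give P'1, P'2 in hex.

In CTR with a reused counter, both messages share the same keystream S_i, so C_i ⊕ C'_i = P_i ⊕ P'_i and thus P'_i = P_i ⊕ C_i ⊕ C'_i.
P'1: 0x2E ⊕ 0x35 ⊕ 0x4C = 0x57.
P'2: 0x57 ⊕ 0x4B ⊕ 0xFA = 0xE6.

P'1 = 0x57, P'2 = 0xE6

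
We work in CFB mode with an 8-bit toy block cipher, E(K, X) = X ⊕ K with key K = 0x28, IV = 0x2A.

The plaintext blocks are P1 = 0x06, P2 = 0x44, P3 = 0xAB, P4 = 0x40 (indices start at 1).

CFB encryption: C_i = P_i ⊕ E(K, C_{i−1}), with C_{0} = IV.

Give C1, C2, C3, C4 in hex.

C1 = 0x04, C2 = 0x68, C3 = 0xEB, C4 = 0x83

C1: E(K, 0x2A) = 0x02; 0x06 ⊕ 0x02 = 0x04.
C2: E(K, 0x04) = 0x2C; 0x44 ⊕ 0x2C = 0x68.
C3: E(K, 0x68) = 0x40; 0xAB ⊕ 0x40 = 0xEB.
C4: E(K, 0xEB) = 0xC3; 0x40 ⊕ 0xC3 = 0x83.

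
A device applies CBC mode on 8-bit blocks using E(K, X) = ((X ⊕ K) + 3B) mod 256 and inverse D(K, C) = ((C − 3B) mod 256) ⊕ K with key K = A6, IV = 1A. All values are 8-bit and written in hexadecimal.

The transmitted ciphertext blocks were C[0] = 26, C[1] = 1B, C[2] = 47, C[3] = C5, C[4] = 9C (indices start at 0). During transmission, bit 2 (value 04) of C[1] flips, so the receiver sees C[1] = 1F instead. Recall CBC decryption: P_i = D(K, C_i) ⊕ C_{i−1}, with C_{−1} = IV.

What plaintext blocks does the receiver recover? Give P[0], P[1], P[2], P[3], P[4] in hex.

Only C[1] changed, to 1F. In CBC, a change in C_i garbles P_i and flips the same bit in P_{i+1}. Decrypting the received ciphertext:
P[0]: D(K, 26) = 4D; 4D ⊕ 1A = 57.
P[1]: D(K, 1F) = 42; 42 ⊕ 26 = 64.
P[2]: D(K, 47) = AA; AA ⊕ 1F = B5.
P[3]: D(K, C5) = 2C; 2C ⊕ 47 = 6B.
P[4]: D(K, 9C) = C7; C7 ⊕ C5 = 02.
Blocks that differ from the original plaintext: P[1], P[2].

P[0] = 57, P[1] = 64, P[2] = B5, P[3] = 6B, P[4] = 02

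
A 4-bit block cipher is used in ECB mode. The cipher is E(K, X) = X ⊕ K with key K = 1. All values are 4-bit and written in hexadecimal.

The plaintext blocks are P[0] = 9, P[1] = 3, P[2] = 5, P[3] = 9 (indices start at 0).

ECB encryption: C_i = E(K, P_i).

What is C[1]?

C[1]: E(K, 3) = 2.

C[1] = 2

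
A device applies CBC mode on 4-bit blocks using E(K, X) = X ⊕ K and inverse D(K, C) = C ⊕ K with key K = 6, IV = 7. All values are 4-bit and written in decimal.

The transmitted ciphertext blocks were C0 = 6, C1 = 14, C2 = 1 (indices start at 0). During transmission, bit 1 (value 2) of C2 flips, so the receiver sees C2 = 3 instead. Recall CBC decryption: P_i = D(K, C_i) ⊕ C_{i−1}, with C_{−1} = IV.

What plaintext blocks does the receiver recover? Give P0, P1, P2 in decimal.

Only C2 changed, to 3. In CBC, a change in C_i garbles P_i and flips the same bit in P_{i+1}. Decrypting the received ciphertext:
P0: D(K, 6) = 0; 0 ⊕ 7 = 7.
P1: D(K, 14) = 8; 8 ⊕ 6 = 14.
P2: D(K, 3) = 5; 5 ⊕ 14 = 11.
Blocks that differ from the original plaintext: P2.

P0 = 7, P1 = 14, P2 = 11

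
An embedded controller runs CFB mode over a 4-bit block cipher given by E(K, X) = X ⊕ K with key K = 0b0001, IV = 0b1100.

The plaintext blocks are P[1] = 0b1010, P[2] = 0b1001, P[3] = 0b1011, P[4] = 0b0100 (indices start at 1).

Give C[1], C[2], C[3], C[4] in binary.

C[1] = 0b0111, C[2] = 0b1111, C[3] = 0b0101, C[4] = 0b0000

CFB encryption: C_i = P_i ⊕ E(K, C_{i−1}), with C_{0} = IV.
C[1]: E(K, 0b1100) = 0b1101; 0b1010 ⊕ 0b1101 = 0b0111.
C[2]: E(K, 0b0111) = 0b0110; 0b1001 ⊕ 0b0110 = 0b1111.
C[3]: E(K, 0b1111) = 0b1110; 0b1011 ⊕ 0b1110 = 0b0101.
C[4]: E(K, 0b0101) = 0b0100; 0b0100 ⊕ 0b0100 = 0b0000.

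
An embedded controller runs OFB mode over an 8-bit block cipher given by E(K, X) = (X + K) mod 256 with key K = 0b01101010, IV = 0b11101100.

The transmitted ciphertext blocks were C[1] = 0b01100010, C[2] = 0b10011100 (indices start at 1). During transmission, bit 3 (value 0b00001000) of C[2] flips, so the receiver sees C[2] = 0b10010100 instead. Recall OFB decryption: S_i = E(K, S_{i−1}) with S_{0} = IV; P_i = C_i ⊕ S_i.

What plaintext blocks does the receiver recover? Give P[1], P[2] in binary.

Only C[2] changed, to 0b10010100. In OFB, a change in C_i flips the same bit in P_i only; the keystream is unaffected. Decrypting the received ciphertext:
P[1]: S = E(K, 0b11101100) = 0b01010110; 0b01100010 ⊕ 0b01010110 = 0b00110100.
P[2]: S = E(K, 0b01010110) = 0b11000000; 0b10010100 ⊕ 0b11000000 = 0b01010100.
Blocks that differ from the original plaintext: P[2].

P[1] = 0b00110100, P[2] = 0b01010100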